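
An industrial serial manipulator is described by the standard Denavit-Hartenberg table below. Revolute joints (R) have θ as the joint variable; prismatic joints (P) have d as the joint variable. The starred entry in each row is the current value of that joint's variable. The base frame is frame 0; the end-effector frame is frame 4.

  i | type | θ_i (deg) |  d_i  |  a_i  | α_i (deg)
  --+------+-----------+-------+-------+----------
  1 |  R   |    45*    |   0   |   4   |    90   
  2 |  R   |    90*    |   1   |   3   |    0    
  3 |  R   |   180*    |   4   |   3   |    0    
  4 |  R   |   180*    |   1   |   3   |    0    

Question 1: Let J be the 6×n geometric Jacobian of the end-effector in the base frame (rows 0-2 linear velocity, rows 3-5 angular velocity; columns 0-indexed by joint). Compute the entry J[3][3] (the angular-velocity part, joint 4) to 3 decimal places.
axis z_3 = (0.7071,-0.7071,0.0000); lever o_n−o_3 = (0.7071,-0.7071,3.0000)
cross product → J_v[:, 3] = (-2.1213,-2.1213,0.0000)
J_ω[:, 3] = z_3
entry J[3][3] = 0.7071

0.707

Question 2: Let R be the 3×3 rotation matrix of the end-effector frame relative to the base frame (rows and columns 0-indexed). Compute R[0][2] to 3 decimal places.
0.707

End-effector z-axis (col 2 of R) = (0.7071,-0.7071,0.0000)
R[0][2] = 0.7071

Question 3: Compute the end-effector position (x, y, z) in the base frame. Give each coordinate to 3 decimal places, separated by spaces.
7.071 -1.414 3.000

after link 1: o_1 = (2.8284, 2.8284, 0.0000)
after link 2: o_2 = (3.5355, 2.1213, 3.0000)
after link 3: o_3 = (6.3640, -0.7071, 0.0000)
after link 4: o_4 = (7.0711, -1.4142, 3.0000)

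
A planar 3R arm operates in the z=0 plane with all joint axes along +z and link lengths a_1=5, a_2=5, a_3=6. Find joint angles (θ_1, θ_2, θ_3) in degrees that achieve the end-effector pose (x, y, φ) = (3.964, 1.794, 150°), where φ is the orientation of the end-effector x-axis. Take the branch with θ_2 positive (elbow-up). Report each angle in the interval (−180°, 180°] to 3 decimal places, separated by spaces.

-29.994 44.988 135.006

wrist centre = target − a_3·(cos φ, sin φ) = (9.1602, -1.2060)
cos θ_2 = (85.3628−5²−5²)/(2·5·5) = 0.7073; θ_2 = 44.9879° (elbow-up)
β = atan2(-1.2060,9.1602) = -7.5003°; ψ = atan2(3.5348,8.5363) = 22.4939°
θ_1 = β − ψ = -29.9942°
θ_3 = φ − θ_1 − θ_2 = 135.0063° (wrapped to (-180°,180°])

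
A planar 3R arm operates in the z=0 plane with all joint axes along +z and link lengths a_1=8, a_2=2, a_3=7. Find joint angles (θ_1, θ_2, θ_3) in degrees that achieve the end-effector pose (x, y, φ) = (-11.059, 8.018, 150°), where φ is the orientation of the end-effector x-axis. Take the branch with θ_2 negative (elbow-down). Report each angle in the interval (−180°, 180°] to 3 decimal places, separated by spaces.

150.004 -134.980 134.976

wrist centre = target − a_3·(cos φ, sin φ) = (-4.9968, 4.5180)
cos θ_2 = (45.3806−8²−2²)/(2·8·2) = -0.7069; θ_2 = -134.9798° (elbow-down)
β = atan2(4.5180,-4.9968) = 137.8809°; ψ = atan2(-1.4147,6.5863) = -12.1227°
θ_1 = β − ψ = 150.0037°
θ_3 = φ − θ_1 − θ_2 = 134.9762° (wrapped to (-180°,180°])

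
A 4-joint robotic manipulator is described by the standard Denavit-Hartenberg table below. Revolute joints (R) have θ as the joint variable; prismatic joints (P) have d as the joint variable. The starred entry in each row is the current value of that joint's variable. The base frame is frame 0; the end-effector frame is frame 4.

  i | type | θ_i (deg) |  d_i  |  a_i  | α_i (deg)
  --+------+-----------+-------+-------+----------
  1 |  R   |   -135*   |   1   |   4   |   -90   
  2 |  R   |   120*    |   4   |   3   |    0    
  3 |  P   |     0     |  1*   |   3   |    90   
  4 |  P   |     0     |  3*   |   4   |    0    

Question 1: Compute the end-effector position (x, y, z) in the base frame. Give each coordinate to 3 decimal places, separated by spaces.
after link 1: o_1 = (-2.8284, -2.8284, 1.0000)
after link 2: o_2 = (1.0607, -4.5962, -1.5981)
after link 3: o_3 = (2.8284, -4.2426, -4.1962)
after link 4: o_4 = (2.4055, -4.6655, -9.1603)

2.406 -4.666 -9.160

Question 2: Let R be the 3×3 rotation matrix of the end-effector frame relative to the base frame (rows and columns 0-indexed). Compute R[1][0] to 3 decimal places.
End-effector x-axis (col 0 of R) = (0.3536,0.3536,-0.8660)
R[1][0] = 0.3536

0.354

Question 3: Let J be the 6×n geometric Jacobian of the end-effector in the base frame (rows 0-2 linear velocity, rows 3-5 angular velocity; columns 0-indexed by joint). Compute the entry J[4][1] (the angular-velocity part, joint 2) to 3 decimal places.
-0.707

axis z_1 = (0.7071,-0.7071,0.0000); lever o_n−o_1 = (5.2340,-1.8371,-10.1603)
cross product → J_v[:, 1] = (7.1844,7.1844,2.4019)
J_ω[:, 1] = z_1
entry J[4][1] = -0.7071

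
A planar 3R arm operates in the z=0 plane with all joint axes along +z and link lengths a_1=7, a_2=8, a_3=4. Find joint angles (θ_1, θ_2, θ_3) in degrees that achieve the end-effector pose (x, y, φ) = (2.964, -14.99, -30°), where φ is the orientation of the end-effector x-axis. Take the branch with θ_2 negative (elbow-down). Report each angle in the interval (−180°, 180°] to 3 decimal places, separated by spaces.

wrist centre = target − a_3·(cos φ, sin φ) = (-0.5001, -12.9900)
cos θ_2 = (168.9902−7²−8²)/(2·7·8) = 0.4999; θ_2 = -60.0058° (elbow-down)
β = atan2(-12.9900,-0.5001) = -92.2047°; ψ = atan2(-6.9286,10.9993) = -32.2074°
θ_1 = β − ψ = -59.9974°
θ_3 = φ − θ_1 − θ_2 = 90.0031° (wrapped to (-180°,180°])

-59.997 -60.006 90.003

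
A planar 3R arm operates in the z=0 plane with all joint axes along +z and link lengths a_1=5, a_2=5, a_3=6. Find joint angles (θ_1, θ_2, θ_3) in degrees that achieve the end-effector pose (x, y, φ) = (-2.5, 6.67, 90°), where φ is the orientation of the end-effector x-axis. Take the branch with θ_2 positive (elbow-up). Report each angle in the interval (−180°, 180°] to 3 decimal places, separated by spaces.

89.997 150.000 -149.997

wrist centre = target − a_3·(cos φ, sin φ) = (-2.5000, 0.6700)
cos θ_2 = (6.6989−5²−5²)/(2·5·5) = -0.8660; θ_2 = 149.9996° (elbow-up)
β = atan2(0.6700,-2.5000) = 164.9973°; ψ = atan2(2.5000,0.6699) = 74.9998°
θ_1 = β − ψ = 89.9975°
θ_3 = φ − θ_1 − θ_2 = -149.9971° (wrapped to (-180°,180°])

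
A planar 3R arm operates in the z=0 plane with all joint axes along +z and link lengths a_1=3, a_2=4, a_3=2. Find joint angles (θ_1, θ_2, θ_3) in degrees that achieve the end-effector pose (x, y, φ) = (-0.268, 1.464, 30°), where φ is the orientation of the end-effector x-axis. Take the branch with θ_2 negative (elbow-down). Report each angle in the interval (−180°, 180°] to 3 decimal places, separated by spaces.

wrist centre = target − a_3·(cos φ, sin φ) = (-2.0001, 0.4640)
cos θ_2 = (4.2155−3²−4²)/(2·3·4) = -0.8660; θ_2 = -149.9995° (elbow-down)
β = atan2(0.4640,-2.0001) = 166.9388°; ψ = atan2(-2.0000,-0.4641) = -103.0636°
θ_1 = β − ψ = 270.0024°
θ_3 = φ − θ_1 − θ_2 = -90.0029° (wrapped to (-180°,180°])

-89.998 -149.999 -90.003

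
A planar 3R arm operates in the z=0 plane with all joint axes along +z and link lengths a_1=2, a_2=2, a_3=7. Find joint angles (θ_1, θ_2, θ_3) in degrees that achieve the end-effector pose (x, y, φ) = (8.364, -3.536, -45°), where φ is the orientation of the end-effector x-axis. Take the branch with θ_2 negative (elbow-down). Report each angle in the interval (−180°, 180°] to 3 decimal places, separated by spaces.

44.998 -45.011 -44.988

wrist centre = target − a_3·(cos φ, sin φ) = (3.4143, 1.4137)
cos θ_2 = (13.6558−2²−2²)/(2·2·2) = 0.7070; θ_2 = -45.0107° (elbow-down)
β = atan2(1.4137,3.4143) = 22.4931°; ψ = atan2(-1.4145,3.4140) = -22.5053°
θ_1 = β − ψ = 44.9984°
θ_3 = φ − θ_1 − θ_2 = -44.9878° (wrapped to (-180°,180°])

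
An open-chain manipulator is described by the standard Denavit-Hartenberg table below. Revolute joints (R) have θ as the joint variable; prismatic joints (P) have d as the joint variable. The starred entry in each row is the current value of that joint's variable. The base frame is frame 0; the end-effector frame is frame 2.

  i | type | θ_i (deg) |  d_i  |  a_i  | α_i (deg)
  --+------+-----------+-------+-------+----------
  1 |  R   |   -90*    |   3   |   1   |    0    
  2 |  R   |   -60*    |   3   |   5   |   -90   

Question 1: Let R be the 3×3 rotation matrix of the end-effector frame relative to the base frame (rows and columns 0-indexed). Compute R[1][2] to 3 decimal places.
-0.866

End-effector z-axis (col 2 of R) = (0.5000,-0.8660,0.0000)
R[1][2] = -0.8660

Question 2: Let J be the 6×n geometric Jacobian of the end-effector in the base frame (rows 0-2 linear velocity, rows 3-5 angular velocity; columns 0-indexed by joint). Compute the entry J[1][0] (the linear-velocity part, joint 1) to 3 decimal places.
axis z_0 = ẑ; lever o_n−o_0 = (-4.3301,-3.5000,6.0000)
cross product → J_v[:, 0] = (3.5000,-4.3301,0.0000)
J_ω[:, 0] = z_0
entry J[1][0] = -4.3301

-4.330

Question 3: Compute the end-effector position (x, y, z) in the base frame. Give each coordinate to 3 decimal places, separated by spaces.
-4.330 -3.500 6.000

after link 1: o_1 = (0.0000, -1.0000, 3.0000)
after link 2: o_2 = (-4.3301, -3.5000, 6.0000)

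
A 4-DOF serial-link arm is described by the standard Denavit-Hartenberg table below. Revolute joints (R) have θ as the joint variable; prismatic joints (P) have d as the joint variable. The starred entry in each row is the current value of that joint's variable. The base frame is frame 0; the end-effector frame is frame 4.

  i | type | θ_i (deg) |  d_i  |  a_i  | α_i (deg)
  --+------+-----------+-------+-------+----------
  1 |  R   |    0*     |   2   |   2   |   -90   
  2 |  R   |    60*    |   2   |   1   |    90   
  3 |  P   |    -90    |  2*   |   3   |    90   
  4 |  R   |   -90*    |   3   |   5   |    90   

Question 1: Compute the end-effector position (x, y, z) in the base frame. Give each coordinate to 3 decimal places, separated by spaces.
after link 1: o_1 = (2.0000, 0.0000, 2.0000)
after link 2: o_2 = (2.5000, 2.0000, 1.1340)
after link 3: o_3 = (4.2321, -1.0000, 2.1340)
after link 4: o_4 = (-1.5981, -1.0000, 2.2321)

-1.598 -1.000 2.232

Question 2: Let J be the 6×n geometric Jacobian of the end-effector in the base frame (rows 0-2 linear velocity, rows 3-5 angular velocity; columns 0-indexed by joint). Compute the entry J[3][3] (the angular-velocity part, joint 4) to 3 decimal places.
-0.500

axis z_3 = (-0.5000,-0.0000,0.8660); lever o_n−o_3 = (-5.8301,-0.0000,0.0981)
cross product → J_v[:, 3] = (0.0000,-5.0000,-0.0000)
J_ω[:, 3] = z_3
entry J[3][3] = -0.5000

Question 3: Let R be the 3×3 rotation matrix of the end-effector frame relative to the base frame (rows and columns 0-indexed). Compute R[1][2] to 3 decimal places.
1.000

End-effector z-axis (col 2 of R) = (-0.0000,1.0000,0.0000)
R[1][2] = 1.0000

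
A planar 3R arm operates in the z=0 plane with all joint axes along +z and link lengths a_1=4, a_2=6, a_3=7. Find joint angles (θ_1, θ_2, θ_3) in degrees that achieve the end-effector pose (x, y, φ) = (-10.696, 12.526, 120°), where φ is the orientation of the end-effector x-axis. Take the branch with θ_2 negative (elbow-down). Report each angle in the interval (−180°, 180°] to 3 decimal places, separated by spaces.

156.144 -30.014 -6.130

wrist centre = target − a_3·(cos φ, sin φ) = (-7.1960, 6.4638)
cos θ_2 = (93.5634−4²−6²)/(2·4·6) = 0.8659; θ_2 = -30.0139° (elbow-down)
β = atan2(6.4638,-7.1960) = 138.0682°; ψ = atan2(-3.0013,9.1954) = -18.0759°
θ_1 = β − ψ = 156.1441°
θ_3 = φ − θ_1 − θ_2 = -6.1303° (wrapped to (-180°,180°])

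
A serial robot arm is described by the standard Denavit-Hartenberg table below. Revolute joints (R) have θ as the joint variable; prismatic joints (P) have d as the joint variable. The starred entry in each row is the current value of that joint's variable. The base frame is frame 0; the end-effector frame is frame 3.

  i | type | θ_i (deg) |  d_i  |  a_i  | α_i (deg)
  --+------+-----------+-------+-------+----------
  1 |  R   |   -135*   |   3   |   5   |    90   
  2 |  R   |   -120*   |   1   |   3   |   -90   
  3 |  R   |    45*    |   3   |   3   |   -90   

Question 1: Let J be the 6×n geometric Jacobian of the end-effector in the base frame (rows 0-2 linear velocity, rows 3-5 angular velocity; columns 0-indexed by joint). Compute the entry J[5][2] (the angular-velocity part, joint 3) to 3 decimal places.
axis z_2 = (-0.6124,-0.6124,-0.5000); lever o_n−o_2 = (0.4129,-2.5871,-3.3371)
cross product → J_v[:, 2] = (0.7500,-2.2500,1.8371)
J_ω[:, 2] = z_2
entry J[5][2] = -0.5000

-0.500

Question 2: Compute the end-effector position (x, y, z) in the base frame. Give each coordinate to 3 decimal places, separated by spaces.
after link 1: o_1 = (-3.5355, -3.5355, 3.0000)
after link 2: o_2 = (-3.1820, -1.7678, 0.4019)
after link 3: o_3 = (-2.7691, -4.3549, -2.9352)

-2.769 -4.355 -2.935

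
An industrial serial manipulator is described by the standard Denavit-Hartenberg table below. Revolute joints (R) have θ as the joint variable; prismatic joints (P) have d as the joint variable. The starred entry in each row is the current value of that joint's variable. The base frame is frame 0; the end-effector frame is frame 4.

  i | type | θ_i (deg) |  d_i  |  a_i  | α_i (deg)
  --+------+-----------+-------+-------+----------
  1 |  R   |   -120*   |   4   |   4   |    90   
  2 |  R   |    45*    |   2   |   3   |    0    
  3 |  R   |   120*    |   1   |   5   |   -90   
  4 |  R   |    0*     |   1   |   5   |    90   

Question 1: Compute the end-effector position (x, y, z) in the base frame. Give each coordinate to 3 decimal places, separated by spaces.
-0.700 4.788 7.744

after link 1: o_1 = (-2.0000, -3.4641, 4.0000)
after link 2: o_2 = (-4.7927, -4.3012, 6.1213)
after link 3: o_3 = (-3.2439, 0.3814, 7.4154)
after link 4: o_4 = (-0.6997, 4.7881, 7.7436)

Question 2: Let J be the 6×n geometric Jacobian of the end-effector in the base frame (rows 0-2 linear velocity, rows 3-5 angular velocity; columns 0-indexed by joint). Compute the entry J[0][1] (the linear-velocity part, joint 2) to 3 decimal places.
1.872

axis z_1 = (-0.8660,0.5000,0.0000); lever o_n−o_1 = (1.3003,8.2522,3.7436)
cross product → J_v[:, 1] = (1.8718,3.2420,-7.7968)
J_ω[:, 1] = z_1
entry J[0][1] = 1.8718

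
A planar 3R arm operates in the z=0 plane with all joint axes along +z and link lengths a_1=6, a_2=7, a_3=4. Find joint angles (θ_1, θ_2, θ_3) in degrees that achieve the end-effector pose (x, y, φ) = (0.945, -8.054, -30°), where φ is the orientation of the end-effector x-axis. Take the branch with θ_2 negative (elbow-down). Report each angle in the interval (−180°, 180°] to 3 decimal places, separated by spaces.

wrist centre = target − a_3·(cos φ, sin φ) = (-2.5191, -6.0540)
cos θ_2 = (42.9968−6²−7²)/(2·6·7) = -0.5000; θ_2 = -120.0025° (elbow-down)
β = atan2(-6.0540,-2.5191) = -112.5925°; ψ = atan2(-6.0620,2.4997) = -67.5907°
θ_1 = β − ψ = -45.0017°
θ_3 = φ − θ_1 − θ_2 = 135.0042° (wrapped to (-180°,180°])

-45.002 -120.003 135.004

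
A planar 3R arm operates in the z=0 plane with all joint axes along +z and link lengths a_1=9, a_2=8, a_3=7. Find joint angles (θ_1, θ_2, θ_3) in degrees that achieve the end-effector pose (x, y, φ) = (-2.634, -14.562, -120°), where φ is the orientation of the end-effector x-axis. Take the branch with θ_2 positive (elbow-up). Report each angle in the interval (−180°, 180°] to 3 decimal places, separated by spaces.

wrist centre = target − a_3·(cos φ, sin φ) = (0.8660, -8.4998)
cos θ_2 = (72.9969−9²−8²)/(2·9·8) = -0.5000; θ_2 = 120.0014° (elbow-up)
β = atan2(-8.4998,0.8660) = -84.1825°; ψ = atan2(6.9281,4.9998) = 54.1830°
θ_1 = β − ψ = -138.3655°
θ_3 = φ − θ_1 − θ_2 = -101.6359° (wrapped to (-180°,180°])

-138.366 120.001 -101.636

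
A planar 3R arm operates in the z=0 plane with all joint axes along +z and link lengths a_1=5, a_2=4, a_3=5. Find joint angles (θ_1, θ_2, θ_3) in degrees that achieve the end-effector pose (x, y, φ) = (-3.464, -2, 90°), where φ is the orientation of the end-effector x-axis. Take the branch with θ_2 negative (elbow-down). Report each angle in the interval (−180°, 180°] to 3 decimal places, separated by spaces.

wrist centre = target − a_3·(cos φ, sin φ) = (-3.4640, -7.0000)
cos θ_2 = (60.9993−5²−4²)/(2·5·4) = 0.5000; θ_2 = -60.0012° (elbow-down)
β = atan2(-7.0000,-3.4640) = -116.3288°; ψ = atan2(-3.4641,6.9999) = -26.3300°
θ_1 = β − ψ = -89.9988°
θ_3 = φ − θ_1 − θ_2 = -120.0000° (wrapped to (-180°,180°])

-89.999 -60.001 -120.000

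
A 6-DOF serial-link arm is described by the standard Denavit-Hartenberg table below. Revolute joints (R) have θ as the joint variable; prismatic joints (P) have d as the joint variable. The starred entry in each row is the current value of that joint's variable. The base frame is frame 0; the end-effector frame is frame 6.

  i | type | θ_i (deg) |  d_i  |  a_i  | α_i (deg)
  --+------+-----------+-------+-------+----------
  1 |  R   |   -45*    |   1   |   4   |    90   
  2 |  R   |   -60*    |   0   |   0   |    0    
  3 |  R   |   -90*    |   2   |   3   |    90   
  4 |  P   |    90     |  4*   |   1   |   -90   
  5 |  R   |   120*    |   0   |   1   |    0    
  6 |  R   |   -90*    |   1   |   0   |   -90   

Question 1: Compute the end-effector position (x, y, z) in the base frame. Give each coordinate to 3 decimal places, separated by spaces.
after link 1: o_1 = (2.8284, -2.8284, 1.0000)
after link 2: o_2 = (2.8284, -2.8284, 1.0000)
after link 3: o_3 = (-0.4229, -2.4055, -0.5000)
after link 4: o_4 = (-2.5442, -1.6984, 2.9641)
after link 5: o_5 = (-1.8845, -1.6510, 2.2141)
after link 6: o_6 = (-1.2721, -2.2634, 2.7141)

-1.272 -2.263 2.714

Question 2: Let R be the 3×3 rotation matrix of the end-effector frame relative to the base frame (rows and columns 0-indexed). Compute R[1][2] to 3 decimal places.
End-effector z-axis (col 2 of R) = (0.6597,0.0474,-0.7500)
R[1][2] = 0.0474

0.047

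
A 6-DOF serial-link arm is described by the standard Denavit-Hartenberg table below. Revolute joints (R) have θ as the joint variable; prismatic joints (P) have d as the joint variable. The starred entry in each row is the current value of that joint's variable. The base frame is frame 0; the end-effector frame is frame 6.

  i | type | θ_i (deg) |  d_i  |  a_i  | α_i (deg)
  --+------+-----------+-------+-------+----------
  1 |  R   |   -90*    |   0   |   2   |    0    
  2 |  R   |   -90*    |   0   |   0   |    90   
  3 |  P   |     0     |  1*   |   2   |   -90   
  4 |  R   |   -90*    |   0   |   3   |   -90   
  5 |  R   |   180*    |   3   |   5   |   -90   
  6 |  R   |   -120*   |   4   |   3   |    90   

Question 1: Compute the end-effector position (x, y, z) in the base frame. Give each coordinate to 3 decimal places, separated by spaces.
after link 1: o_1 = (0.0000, -2.0000, 0.0000)
after link 2: o_2 = (0.0000, -2.0000, 0.0000)
after link 3: o_3 = (-2.0000, -1.0000, 0.0000)
after link 4: o_4 = (-2.0000, 2.0000, 0.0000)
after link 5: o_5 = (-5.0000, -3.0000, -0.0000)
after link 6: o_6 = (-7.5981, -1.5000, 4.0000)

-7.598 -1.500 4.000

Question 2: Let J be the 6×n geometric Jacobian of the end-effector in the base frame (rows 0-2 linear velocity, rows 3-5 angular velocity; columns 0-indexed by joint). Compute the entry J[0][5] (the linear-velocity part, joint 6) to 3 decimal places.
axis z_5 = (0.0000,-0.0000,1.0000); lever o_n−o_5 = (-2.5981,1.5000,4.0000)
cross product → J_v[:, 5] = (-1.5000,-2.5981,-0.0000)
J_ω[:, 5] = z_5
entry J[0][5] = -1.5000

-1.500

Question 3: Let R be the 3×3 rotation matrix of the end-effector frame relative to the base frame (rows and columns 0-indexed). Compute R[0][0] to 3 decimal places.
-0.866

End-effector x-axis (col 0 of R) = (-0.8660,0.5000,0.0000)
R[0][0] = -0.8660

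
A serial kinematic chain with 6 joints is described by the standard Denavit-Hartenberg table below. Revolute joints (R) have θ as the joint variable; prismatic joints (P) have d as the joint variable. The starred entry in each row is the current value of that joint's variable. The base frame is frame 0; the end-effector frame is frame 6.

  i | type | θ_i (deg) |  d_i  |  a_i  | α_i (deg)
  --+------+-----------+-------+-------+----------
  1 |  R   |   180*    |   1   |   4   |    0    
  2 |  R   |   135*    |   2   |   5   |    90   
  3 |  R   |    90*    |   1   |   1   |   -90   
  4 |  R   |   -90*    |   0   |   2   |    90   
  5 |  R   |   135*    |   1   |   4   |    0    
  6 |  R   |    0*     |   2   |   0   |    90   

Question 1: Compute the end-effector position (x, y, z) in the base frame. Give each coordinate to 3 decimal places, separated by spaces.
after link 1: o_1 = (-4.0000, 0.0000, 1.0000)
after link 2: o_2 = (-0.4645, -3.5355, 3.0000)
after link 3: o_3 = (-1.1716, -4.2426, 4.0000)
after link 4: o_4 = (-2.5858, -5.6569, 4.0000)
after link 5: o_5 = (-2.5858, -1.6569, 3.0000)
after link 6: o_6 = (-2.5858, -1.6569, 1.0000)

-2.586 -1.657 1.000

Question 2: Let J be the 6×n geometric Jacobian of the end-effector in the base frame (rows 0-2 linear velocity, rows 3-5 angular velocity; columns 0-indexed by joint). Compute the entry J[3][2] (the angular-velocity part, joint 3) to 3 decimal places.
-0.707

axis z_2 = (-0.7071,-0.7071,0.0000); lever o_n−o_2 = (-2.1213,1.8787,-2.0000)
cross product → J_v[:, 2] = (1.4142,-1.4142,-2.8284)
J_ω[:, 2] = z_2
entry J[3][2] = -0.7071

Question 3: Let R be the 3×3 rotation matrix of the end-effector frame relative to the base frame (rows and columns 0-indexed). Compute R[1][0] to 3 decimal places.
End-effector x-axis (col 0 of R) = (0.0000,1.0000,0.0000)
R[1][0] = 1.0000

1.000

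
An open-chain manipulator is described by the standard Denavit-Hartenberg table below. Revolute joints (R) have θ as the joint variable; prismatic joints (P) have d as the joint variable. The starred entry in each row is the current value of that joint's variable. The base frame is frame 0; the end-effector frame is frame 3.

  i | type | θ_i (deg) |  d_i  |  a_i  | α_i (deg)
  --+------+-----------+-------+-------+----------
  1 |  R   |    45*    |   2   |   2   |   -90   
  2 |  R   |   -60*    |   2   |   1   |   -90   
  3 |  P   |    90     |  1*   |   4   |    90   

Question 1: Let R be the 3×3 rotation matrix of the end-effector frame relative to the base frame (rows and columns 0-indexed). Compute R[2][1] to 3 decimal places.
End-effector y-axis (col 1 of R) = (0.6124,0.6124,-0.5000)
R[2][1] = -0.5000

-0.500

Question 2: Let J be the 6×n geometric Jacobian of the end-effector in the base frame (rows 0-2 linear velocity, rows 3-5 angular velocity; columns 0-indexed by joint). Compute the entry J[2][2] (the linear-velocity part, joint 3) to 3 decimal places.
prismatic axis z_2 = (0.6124,0.6124,-0.5000)
J_v[:, 2] = z_2; J_ω[:, 2] = (0,0,0)
entry J[2][2] = -0.5000

-0.500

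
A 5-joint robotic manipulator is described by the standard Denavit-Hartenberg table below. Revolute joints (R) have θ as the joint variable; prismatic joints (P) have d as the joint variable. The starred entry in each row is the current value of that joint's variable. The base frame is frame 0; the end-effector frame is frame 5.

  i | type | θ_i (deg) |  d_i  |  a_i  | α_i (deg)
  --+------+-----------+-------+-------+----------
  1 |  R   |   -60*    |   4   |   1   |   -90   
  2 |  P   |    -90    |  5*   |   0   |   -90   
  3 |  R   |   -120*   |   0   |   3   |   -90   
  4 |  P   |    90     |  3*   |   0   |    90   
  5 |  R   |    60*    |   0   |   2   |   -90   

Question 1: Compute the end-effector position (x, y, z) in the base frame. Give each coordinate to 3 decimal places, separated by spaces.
8.629 4.982 6.598

after link 1: o_1 = (0.5000, -0.8660, 4.0000)
after link 2: o_2 = (4.8301, 1.6340, 4.0000)
after link 3: o_3 = (7.0801, 2.9330, 2.5000)
after link 4: o_4 = (8.3792, 3.6830, 5.0981)
after link 5: o_5 = (8.6292, 4.9821, 6.5981)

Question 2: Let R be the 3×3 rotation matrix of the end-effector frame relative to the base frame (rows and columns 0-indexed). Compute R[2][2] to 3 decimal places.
End-effector z-axis (col 2 of R) = (0.6495,-0.6250,0.4330)
R[2][2] = 0.4330

0.433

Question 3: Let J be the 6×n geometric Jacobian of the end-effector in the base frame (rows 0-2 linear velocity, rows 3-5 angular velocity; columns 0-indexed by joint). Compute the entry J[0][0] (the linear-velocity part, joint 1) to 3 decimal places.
axis z_0 = ẑ; lever o_n−o_0 = (8.6292,4.9821,6.5981)
cross product → J_v[:, 0] = (-4.9821,8.6292,0.0000)
J_ω[:, 0] = z_0
entry J[0][0] = -4.9821

-4.982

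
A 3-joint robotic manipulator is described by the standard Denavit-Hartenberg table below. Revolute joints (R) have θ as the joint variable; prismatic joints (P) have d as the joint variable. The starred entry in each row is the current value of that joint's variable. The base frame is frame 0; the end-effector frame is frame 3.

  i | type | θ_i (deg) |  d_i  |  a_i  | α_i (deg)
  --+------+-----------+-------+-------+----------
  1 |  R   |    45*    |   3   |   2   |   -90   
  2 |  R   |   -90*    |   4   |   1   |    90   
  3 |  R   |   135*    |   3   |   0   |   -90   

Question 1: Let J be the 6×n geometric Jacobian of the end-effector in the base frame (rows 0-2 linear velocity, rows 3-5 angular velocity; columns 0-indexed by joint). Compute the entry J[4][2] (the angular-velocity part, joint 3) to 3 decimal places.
-0.707

axis z_2 = (-0.7071,-0.7071,0.0000); lever o_n−o_2 = (-2.1213,-2.1213,0.0000)
cross product → J_v[:, 2] = (0.0000,-0.0000,0.0000)
J_ω[:, 2] = z_2
entry J[4][2] = -0.7071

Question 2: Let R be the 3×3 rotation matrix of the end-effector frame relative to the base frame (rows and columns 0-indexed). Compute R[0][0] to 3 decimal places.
End-effector x-axis (col 0 of R) = (-0.5000,0.5000,-0.7071)
R[0][0] = -0.5000

-0.500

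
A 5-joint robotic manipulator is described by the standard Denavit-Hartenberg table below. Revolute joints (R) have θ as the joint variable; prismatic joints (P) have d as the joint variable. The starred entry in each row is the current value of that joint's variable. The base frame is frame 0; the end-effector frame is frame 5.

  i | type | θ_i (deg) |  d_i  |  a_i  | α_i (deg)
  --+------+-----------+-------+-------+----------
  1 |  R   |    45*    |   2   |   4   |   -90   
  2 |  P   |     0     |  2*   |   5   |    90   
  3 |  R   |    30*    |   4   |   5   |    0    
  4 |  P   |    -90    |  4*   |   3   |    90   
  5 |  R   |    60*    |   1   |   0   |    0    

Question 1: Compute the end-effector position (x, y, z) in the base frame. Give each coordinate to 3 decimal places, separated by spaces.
after link 1: o_1 = (2.8284, 2.8284, 2.0000)
after link 2: o_2 = (4.9497, 7.7782, 2.0000)
after link 3: o_3 = (6.2438, 12.6078, 6.0000)
after link 4: o_4 = (9.1416, 11.8313, 10.0000)
after link 5: o_5 = (8.8828, 10.8654, 10.0000)

8.883 10.865 10.000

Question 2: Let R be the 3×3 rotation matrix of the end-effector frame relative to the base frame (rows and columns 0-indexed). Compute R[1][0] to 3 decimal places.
End-effector x-axis (col 0 of R) = (0.4830,-0.1294,0.8660)
R[1][0] = -0.1294

-0.129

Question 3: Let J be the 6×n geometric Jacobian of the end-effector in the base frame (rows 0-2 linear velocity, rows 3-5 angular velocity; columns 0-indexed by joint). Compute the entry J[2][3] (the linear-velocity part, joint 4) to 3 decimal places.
prismatic axis z_3 = (0.0000,0.0000,1.0000)
J_v[:, 3] = z_3; J_ω[:, 3] = (0,0,0)
entry J[2][3] = 1.0000

1.000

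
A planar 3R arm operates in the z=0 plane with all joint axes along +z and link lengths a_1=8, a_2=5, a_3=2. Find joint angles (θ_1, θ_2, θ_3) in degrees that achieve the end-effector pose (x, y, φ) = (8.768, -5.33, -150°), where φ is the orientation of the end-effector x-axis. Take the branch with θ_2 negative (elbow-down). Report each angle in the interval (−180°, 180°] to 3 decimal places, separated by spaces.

0.001 -60.000 -90.001

wrist centre = target − a_3·(cos φ, sin φ) = (10.5001, -4.3300)
cos θ_2 = (129.0000−8²−5²)/(2·8·5) = 0.5000; θ_2 = -60.0000° (elbow-down)
β = atan2(-4.3300,10.5001) = -22.4102°; ψ = atan2(-4.3301,10.5000) = -22.4109°
θ_1 = β − ψ = 0.0007°
θ_3 = φ − θ_1 − θ_2 = -90.0007° (wrapped to (-180°,180°])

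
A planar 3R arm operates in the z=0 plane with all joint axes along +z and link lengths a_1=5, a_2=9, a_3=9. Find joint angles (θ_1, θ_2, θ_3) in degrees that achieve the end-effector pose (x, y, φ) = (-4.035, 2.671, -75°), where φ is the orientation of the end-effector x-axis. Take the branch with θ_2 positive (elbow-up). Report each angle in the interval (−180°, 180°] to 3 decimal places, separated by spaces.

90.009 44.988 150.003

wrist centre = target − a_3·(cos φ, sin φ) = (-6.3644, 11.3643)
cos θ_2 = (169.6533−5²−9²)/(2·5·9) = 0.7073; θ_2 = 44.9877° (elbow-up)
β = atan2(11.3643,-6.3644) = 119.2502°; ψ = atan2(6.3626,11.3653) = 29.2412°
θ_1 = β − ψ = 90.0090°
θ_3 = φ − θ_1 − θ_2 = 150.0033° (wrapped to (-180°,180°])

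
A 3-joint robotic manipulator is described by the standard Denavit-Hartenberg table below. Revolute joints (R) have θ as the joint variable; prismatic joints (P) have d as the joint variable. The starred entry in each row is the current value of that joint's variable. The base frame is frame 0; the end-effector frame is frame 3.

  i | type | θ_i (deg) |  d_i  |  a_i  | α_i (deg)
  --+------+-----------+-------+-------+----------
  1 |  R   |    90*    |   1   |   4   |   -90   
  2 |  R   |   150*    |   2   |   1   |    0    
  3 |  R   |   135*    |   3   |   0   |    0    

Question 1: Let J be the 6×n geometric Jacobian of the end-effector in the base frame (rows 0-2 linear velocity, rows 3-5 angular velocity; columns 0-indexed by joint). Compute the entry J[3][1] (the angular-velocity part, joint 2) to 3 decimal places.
-1.000

axis z_1 = (-1.0000,0.0000,0.0000); lever o_n−o_1 = (-5.0000,-0.8660,-0.5000)
cross product → J_v[:, 1] = (0.0000,-0.5000,0.8660)
J_ω[:, 1] = z_1
entry J[3][1] = -1.0000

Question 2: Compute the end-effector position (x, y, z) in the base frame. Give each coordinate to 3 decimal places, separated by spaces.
after link 1: o_1 = (0.0000, 4.0000, 1.0000)
after link 2: o_2 = (-2.0000, 3.1340, 0.5000)
after link 3: o_3 = (-5.0000, 3.1340, 0.5000)

-5.000 3.134 0.500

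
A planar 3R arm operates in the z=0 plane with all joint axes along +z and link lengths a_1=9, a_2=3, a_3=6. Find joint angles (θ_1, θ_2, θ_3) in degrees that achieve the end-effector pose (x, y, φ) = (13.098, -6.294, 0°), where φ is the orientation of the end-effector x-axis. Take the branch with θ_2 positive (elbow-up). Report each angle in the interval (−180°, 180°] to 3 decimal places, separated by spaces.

wrist centre = target − a_3·(cos φ, sin φ) = (7.0980, -6.2940)
cos θ_2 = (89.9960−9²−3²)/(2·9·3) = -0.0001; θ_2 = 90.0042° (elbow-up)
β = atan2(-6.2940,7.0980) = -41.5643°; ψ = atan2(3.0000,8.9998) = 18.4354°
θ_1 = β − ψ = -59.9997°
θ_3 = φ − θ_1 − θ_2 = -30.0045° (wrapped to (-180°,180°])

-60.000 90.004 -30.005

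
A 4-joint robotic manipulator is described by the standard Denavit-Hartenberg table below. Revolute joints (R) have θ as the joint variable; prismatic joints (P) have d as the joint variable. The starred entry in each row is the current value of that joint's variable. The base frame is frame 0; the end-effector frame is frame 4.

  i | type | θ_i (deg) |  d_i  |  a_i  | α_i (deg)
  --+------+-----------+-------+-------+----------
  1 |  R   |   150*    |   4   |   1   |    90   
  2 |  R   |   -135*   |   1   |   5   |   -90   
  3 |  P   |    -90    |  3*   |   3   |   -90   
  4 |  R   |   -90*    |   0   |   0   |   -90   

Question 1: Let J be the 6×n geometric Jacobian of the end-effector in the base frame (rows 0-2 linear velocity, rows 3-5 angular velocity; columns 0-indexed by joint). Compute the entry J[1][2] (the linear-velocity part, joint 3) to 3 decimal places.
prismatic axis z_2 = (-0.6124,0.3536,-0.7071)
J_v[:, 2] = z_2; J_ω[:, 2] = (0,0,0)
entry J[1][2] = 0.3536

0.354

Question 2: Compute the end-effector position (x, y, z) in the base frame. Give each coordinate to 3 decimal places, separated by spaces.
2.359 3.257 -1.657

after link 1: o_1 = (-0.8660, 0.5000, 4.0000)
after link 2: o_2 = (2.6958, -0.4017, 0.4645)
after link 3: o_3 = (2.3587, 3.2570, -1.6569)
after link 4: o_4 = (2.3587, 3.2570, -1.6569)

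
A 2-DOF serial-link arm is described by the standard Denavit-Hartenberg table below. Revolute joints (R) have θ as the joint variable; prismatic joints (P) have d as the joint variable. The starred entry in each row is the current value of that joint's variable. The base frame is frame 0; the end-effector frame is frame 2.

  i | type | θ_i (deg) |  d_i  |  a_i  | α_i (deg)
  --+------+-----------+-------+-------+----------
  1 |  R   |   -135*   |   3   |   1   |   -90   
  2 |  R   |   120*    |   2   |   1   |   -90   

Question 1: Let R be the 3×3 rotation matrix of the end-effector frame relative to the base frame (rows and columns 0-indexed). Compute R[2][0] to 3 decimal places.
End-effector x-axis (col 0 of R) = (0.3536,0.3536,-0.8660)
R[2][0] = -0.8660

-0.866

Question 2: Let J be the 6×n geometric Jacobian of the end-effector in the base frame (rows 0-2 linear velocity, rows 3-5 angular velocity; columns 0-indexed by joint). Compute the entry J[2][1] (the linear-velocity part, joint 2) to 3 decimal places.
axis z_1 = (0.7071,-0.7071,0.0000); lever o_n−o_1 = (1.7678,-1.0607,-0.8660)
cross product → J_v[:, 1] = (0.6124,0.6124,0.5000)
J_ω[:, 1] = z_1
entry J[2][1] = 0.5000

0.500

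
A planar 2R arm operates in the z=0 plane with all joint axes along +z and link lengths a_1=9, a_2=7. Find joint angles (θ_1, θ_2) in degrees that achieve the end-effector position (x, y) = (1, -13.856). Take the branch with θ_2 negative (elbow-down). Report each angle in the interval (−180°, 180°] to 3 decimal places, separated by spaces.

-59.997 -60.006

cos θ_2 = (192.9887−9²−7²)/(2·9·7) = 0.4999; θ_2 = -60.0059° (elbow-down)
β = atan2(-13.8560,1.0000) = -85.8721°; ψ = atan2(-6.0625,12.4994) = -25.8747°
θ_1 = β − ψ = -59.9974°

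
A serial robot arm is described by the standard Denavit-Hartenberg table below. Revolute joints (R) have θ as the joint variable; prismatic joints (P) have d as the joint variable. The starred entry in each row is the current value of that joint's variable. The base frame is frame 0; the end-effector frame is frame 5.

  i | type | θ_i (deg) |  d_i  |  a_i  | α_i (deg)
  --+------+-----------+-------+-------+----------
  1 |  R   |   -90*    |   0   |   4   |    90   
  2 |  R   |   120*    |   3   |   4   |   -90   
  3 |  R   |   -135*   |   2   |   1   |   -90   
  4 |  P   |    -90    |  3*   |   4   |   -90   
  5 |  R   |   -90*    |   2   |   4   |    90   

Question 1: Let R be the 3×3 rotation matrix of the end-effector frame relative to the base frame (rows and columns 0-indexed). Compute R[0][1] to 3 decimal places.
End-effector y-axis (col 1 of R) = (-0.7071,-0.3536,-0.6124)
R[0][1] = -0.7071

-0.707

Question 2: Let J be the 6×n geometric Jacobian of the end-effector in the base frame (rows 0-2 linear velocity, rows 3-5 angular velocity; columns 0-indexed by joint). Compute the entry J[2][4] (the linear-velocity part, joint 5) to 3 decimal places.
-2.000

axis z_4 = (-0.7071,-0.3536,-0.6124); lever o_n−o_4 = (-4.2426,0.7071,1.2247)
cross product → J_v[:, 4] = (-0.0000,3.4641,-2.0000)
J_ω[:, 4] = z_4
entry J[2][4] = -2.0000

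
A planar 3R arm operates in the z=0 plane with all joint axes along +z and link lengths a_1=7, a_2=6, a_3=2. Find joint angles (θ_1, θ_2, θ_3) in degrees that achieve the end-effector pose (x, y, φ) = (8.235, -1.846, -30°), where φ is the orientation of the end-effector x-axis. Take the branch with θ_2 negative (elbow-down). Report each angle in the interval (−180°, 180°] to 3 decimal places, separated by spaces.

wrist centre = target − a_3·(cos φ, sin φ) = (6.5029, -0.8460)
cos θ_2 = (43.0041−7²−6²)/(2·7·6) = -0.5000; θ_2 = -119.9968° (elbow-down)
β = atan2(-0.8460,6.5029) = -7.4123°; ψ = atan2(-5.1963,4.0003) = -52.4098°
θ_1 = β − ψ = 44.9975°
θ_3 = φ − θ_1 − θ_2 = 44.9993° (wrapped to (-180°,180°])

44.998 -119.997 44.999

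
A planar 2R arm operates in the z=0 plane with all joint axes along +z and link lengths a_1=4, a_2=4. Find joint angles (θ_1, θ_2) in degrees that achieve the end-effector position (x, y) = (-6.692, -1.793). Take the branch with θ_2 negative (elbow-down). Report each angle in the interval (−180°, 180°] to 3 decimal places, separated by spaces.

-134.999 -60.005

cos θ_2 = (47.9977−4²−4²)/(2·4·4) = 0.4999; θ_2 = -60.0047° (elbow-down)
β = atan2(-1.7930,-6.6920) = -165.0009°; ψ = atan2(-3.4643,5.9997) = -30.0024°
θ_1 = β − ψ = -134.9986°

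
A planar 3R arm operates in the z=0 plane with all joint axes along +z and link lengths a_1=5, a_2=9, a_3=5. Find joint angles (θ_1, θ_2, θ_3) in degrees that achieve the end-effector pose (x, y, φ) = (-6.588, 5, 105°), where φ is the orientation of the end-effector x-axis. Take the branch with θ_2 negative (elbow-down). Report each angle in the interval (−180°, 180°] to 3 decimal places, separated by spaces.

-59.999 -150.004 -44.997

wrist centre = target − a_3·(cos φ, sin φ) = (-5.2939, 0.1704)
cos θ_2 = (28.0545−5²−9²)/(2·5·9) = -0.8661; θ_2 = -150.0042° (elbow-down)
β = atan2(0.1704,-5.2939) = 178.1567°; ψ = atan2(-4.4994,-2.7946) = -121.8440°
θ_1 = β − ψ = 300.0007°
θ_3 = φ − θ_1 − θ_2 = -44.9966° (wrapped to (-180°,180°])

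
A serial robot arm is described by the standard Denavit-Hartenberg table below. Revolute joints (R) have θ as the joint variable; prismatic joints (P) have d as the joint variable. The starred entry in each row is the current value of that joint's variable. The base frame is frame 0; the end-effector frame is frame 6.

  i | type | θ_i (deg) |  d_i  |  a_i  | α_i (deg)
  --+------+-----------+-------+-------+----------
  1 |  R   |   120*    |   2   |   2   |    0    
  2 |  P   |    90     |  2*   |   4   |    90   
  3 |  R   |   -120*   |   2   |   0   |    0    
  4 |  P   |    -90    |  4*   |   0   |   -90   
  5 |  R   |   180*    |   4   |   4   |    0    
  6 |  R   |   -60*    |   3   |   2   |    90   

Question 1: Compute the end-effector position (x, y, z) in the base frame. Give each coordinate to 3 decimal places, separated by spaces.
after link 1: o_1 = (-1.0000, 1.7321, 2.0000)
after link 2: o_2 = (-4.4641, -0.2679, 4.0000)
after link 3: o_3 = (-5.4641, 1.4641, 4.0000)
after link 4: o_4 = (-7.4641, 4.9282, 4.0000)
after link 5: o_5 = (-8.7321, 4.1962, -1.4641)
after link 6: o_6 = (-7.3170, 3.0131, -4.5622)

-7.317 3.013 -4.562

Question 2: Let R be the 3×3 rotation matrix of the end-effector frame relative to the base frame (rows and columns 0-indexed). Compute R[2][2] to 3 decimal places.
End-effector z-axis (col 2 of R) = (0.8995,-0.0580,0.4330)
R[2][2] = 0.4330

0.433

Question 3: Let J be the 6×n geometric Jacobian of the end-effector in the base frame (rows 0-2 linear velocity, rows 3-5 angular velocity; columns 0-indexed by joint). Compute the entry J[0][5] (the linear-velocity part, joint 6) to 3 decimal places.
-1.799

axis z_5 = (0.4330,0.2500,-0.8660); lever o_n−o_5 = (1.4151,-1.1830,-3.0981)
cross product → J_v[:, 5] = (-1.7990,0.1160,-0.8660)
J_ω[:, 5] = z_5
entry J[0][5] = -1.7990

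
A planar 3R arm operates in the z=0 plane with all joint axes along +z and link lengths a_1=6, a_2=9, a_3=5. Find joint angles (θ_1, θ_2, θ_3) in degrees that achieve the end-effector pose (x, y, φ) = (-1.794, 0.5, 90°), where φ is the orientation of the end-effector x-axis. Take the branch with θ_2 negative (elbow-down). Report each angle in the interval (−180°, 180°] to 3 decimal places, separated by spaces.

wrist centre = target − a_3·(cos φ, sin φ) = (-1.7940, -4.5000)
cos θ_2 = (23.4684−6²−9²)/(2·6·9) = -0.8660; θ_2 = -150.0009° (elbow-down)
β = atan2(-4.5000,-1.7940) = -111.7355°; ψ = atan2(-4.4999,-1.7943) = -111.7393°
θ_1 = β − ψ = 0.0038°
θ_3 = φ − θ_1 − θ_2 = -120.0029° (wrapped to (-180°,180°])

0.004 -150.001 -120.003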